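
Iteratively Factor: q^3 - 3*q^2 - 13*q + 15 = (q + 3)*(q^2 - 6*q + 5) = (q - 1)*(q + 3)*(q - 5)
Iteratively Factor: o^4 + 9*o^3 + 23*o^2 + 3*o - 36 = (o + 3)*(o^3 + 6*o^2 + 5*o - 12) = (o + 3)^2*(o^2 + 3*o - 4) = (o + 3)^2*(o + 4)*(o - 1)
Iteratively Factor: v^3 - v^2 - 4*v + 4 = (v + 2)*(v^2 - 3*v + 2) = (v - 1)*(v + 2)*(v - 2)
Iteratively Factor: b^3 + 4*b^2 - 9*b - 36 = (b + 3)*(b^2 + b - 12) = (b + 3)*(b + 4)*(b - 3)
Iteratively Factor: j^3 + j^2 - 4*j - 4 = (j + 1)*(j^2 - 4) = (j - 2)*(j + 1)*(j + 2)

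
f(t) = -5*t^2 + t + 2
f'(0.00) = 1.00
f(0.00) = 2.00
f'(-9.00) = 91.00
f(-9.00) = -412.00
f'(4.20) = -41.00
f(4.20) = -82.00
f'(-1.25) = 13.50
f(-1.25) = -7.06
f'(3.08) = -29.80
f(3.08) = -42.35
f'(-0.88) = 9.80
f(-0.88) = -2.75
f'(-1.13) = 12.30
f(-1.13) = -5.51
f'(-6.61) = 67.10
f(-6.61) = -223.07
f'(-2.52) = 26.20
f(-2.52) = -32.27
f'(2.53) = -24.30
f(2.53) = -27.47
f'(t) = 1 - 10*t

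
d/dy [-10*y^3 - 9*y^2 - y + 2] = -30*y^2 - 18*y - 1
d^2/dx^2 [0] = 0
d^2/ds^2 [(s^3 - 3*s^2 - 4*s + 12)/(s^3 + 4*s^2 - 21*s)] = 2*(-7*s^3 - 12*s^2 - 84*s - 196)/(s^3*(s^3 + 21*s^2 + 147*s + 343))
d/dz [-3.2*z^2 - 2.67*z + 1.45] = -6.4*z - 2.67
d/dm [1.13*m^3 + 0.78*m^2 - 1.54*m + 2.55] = 3.39*m^2 + 1.56*m - 1.54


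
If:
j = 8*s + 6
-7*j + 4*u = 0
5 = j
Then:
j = 5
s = -1/8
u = 35/4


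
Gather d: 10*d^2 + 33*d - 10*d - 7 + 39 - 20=10*d^2 + 23*d + 12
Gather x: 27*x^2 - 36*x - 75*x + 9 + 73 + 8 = 27*x^2 - 111*x + 90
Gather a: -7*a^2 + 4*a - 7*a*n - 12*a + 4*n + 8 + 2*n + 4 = -7*a^2 + a*(-7*n - 8) + 6*n + 12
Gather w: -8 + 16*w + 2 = 16*w - 6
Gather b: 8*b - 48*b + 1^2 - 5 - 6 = -40*b - 10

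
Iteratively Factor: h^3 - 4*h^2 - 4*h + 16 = (h - 2)*(h^2 - 2*h - 8) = (h - 4)*(h - 2)*(h + 2)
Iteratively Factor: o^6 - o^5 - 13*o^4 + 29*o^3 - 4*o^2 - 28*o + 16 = (o - 1)*(o^5 - 13*o^3 + 16*o^2 + 12*o - 16) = (o - 2)*(o - 1)*(o^4 + 2*o^3 - 9*o^2 - 2*o + 8) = (o - 2)*(o - 1)^2*(o^3 + 3*o^2 - 6*o - 8) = (o - 2)^2*(o - 1)^2*(o^2 + 5*o + 4) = (o - 2)^2*(o - 1)^2*(o + 1)*(o + 4)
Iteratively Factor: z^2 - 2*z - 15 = (z + 3)*(z - 5)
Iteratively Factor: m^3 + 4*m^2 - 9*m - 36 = (m + 4)*(m^2 - 9) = (m - 3)*(m + 4)*(m + 3)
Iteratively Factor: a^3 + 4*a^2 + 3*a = (a + 1)*(a^2 + 3*a) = (a + 1)*(a + 3)*(a)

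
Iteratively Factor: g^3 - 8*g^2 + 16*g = (g - 4)*(g^2 - 4*g) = (g - 4)^2*(g)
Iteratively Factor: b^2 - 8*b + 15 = (b - 5)*(b - 3)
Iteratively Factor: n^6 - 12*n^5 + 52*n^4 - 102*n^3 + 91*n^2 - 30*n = (n)*(n^5 - 12*n^4 + 52*n^3 - 102*n^2 + 91*n - 30) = n*(n - 3)*(n^4 - 9*n^3 + 25*n^2 - 27*n + 10) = n*(n - 3)*(n - 2)*(n^3 - 7*n^2 + 11*n - 5) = n*(n - 3)*(n - 2)*(n - 1)*(n^2 - 6*n + 5) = n*(n - 5)*(n - 3)*(n - 2)*(n - 1)*(n - 1)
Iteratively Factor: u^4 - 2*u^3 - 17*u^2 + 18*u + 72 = (u + 3)*(u^3 - 5*u^2 - 2*u + 24) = (u + 2)*(u + 3)*(u^2 - 7*u + 12) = (u - 3)*(u + 2)*(u + 3)*(u - 4)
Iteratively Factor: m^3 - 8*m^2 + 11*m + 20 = (m + 1)*(m^2 - 9*m + 20) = (m - 4)*(m + 1)*(m - 5)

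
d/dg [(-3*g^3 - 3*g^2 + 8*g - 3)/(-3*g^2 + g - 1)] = (9*g^4 - 6*g^3 + 30*g^2 - 12*g - 5)/(9*g^4 - 6*g^3 + 7*g^2 - 2*g + 1)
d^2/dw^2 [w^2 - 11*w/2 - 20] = 2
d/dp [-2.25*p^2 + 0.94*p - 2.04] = 0.94 - 4.5*p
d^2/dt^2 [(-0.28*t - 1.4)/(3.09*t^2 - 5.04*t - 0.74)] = ((0.28*t + 1.4)*(6.18*t - 5.04)*(12.36*t - 10.08) + (5.1912*t + 5.8296)*(-3.09*t^2 + 5.04*t + 0.74))/(-3.09*t^2 + 5.04*t + 0.74)^3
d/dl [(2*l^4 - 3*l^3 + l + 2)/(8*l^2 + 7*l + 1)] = (32*l^5 + 18*l^4 - 34*l^3 - 17*l^2 - 32*l - 13)/(64*l^4 + 112*l^3 + 65*l^2 + 14*l + 1)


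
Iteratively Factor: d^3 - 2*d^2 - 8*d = (d - 4)*(d^2 + 2*d) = (d - 4)*(d + 2)*(d)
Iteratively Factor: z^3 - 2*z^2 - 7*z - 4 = (z + 1)*(z^2 - 3*z - 4) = (z + 1)^2*(z - 4)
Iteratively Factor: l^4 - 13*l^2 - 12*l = (l + 1)*(l^3 - l^2 - 12*l) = l*(l + 1)*(l^2 - l - 12) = l*(l - 4)*(l + 1)*(l + 3)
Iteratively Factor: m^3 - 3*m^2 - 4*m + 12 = (m - 2)*(m^2 - m - 6) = (m - 3)*(m - 2)*(m + 2)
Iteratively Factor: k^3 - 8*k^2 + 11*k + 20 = (k - 4)*(k^2 - 4*k - 5) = (k - 4)*(k + 1)*(k - 5)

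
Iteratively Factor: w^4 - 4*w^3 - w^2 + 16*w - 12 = (w + 2)*(w^3 - 6*w^2 + 11*w - 6) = (w - 2)*(w + 2)*(w^2 - 4*w + 3) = (w - 3)*(w - 2)*(w + 2)*(w - 1)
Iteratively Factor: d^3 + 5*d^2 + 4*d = (d)*(d^2 + 5*d + 4) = d*(d + 1)*(d + 4)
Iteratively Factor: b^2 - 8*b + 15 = (b - 3)*(b - 5)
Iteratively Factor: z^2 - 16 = (z - 4)*(z + 4)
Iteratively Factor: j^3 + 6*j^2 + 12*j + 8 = (j + 2)*(j^2 + 4*j + 4) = (j + 2)^2*(j + 2)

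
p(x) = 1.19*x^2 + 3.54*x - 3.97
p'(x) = 2.38*x + 3.54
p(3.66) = 24.93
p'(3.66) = 12.25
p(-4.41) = 3.56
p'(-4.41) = -6.96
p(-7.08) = 30.62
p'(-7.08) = -13.31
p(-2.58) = -5.18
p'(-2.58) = -2.60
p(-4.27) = 2.61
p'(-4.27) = -6.62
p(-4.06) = 1.27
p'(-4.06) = -6.12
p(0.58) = -1.52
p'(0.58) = 4.92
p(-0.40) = -5.20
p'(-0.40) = 2.59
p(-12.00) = 124.91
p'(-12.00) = -25.02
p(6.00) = 60.11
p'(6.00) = 17.82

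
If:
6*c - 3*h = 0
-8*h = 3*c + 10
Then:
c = -10/19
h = -20/19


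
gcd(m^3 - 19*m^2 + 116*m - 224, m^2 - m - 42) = m - 7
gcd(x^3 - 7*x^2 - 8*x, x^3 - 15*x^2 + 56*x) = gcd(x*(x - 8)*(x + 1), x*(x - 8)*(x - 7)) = x^2 - 8*x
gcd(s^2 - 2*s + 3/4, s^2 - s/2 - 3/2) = s - 3/2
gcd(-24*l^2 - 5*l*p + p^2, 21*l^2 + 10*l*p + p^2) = 3*l + p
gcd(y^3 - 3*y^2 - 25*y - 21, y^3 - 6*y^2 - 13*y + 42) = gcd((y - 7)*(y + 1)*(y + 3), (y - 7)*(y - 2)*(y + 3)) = y^2 - 4*y - 21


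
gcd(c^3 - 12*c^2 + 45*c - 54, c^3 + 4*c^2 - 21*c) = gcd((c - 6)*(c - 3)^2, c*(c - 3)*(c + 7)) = c - 3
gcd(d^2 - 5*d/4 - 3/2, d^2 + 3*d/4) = d + 3/4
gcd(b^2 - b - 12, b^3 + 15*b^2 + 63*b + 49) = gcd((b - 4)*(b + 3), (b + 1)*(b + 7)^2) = 1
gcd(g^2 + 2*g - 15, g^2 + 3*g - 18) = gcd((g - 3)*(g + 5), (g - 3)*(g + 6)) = g - 3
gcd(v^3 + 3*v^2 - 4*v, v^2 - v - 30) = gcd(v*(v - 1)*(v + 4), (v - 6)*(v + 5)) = 1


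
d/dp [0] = 0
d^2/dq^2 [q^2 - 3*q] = 2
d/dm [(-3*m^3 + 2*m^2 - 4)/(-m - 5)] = (6*m^3 + 43*m^2 - 20*m - 4)/(m^2 + 10*m + 25)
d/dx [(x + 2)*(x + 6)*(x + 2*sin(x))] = (x + 2)*(x + 6)*(2*cos(x) + 1) + (x + 2)*(x + 2*sin(x)) + (x + 6)*(x + 2*sin(x))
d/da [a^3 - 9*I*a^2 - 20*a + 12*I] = 3*a^2 - 18*I*a - 20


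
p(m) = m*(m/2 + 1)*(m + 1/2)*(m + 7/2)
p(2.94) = 160.88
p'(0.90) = 19.27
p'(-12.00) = -2275.25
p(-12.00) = 5865.00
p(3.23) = 212.03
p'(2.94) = 159.03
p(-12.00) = 5865.00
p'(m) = m*(m/2 + 1)*(m + 1/2) + m*(m/2 + 1)*(m + 7/2) + m*(m + 1/2)*(m + 7/2)/2 + (m/2 + 1)*(m + 1/2)*(m + 7/2)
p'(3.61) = 248.33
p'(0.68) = 13.17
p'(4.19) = 347.73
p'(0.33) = 6.02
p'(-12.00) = -2275.25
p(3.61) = 295.90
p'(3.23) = 194.54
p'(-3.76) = -13.99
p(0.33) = 1.22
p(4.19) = 467.71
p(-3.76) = 2.80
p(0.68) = 4.49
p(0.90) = 8.04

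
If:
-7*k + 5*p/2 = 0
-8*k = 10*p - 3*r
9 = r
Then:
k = 3/4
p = 21/10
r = 9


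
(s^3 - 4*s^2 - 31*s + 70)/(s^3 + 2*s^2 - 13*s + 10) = (s - 7)/(s - 1)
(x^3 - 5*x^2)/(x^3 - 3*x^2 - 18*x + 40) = x^2/(x^2 + 2*x - 8)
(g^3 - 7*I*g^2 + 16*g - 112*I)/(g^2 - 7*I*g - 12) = (g^2 - 3*I*g + 28)/(g - 3*I)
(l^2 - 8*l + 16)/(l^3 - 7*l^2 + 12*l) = (l - 4)/(l*(l - 3))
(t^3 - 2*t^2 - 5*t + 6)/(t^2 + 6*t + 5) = (t^3 - 2*t^2 - 5*t + 6)/(t^2 + 6*t + 5)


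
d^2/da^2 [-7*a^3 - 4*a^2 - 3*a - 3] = -42*a - 8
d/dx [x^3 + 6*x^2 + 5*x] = 3*x^2 + 12*x + 5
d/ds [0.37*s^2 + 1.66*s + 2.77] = 0.74*s + 1.66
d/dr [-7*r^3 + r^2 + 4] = r*(2 - 21*r)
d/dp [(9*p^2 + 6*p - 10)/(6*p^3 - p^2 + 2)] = 2*(-27*p^4 - 36*p^3 + 93*p^2 + 8*p + 6)/(36*p^6 - 12*p^5 + p^4 + 24*p^3 - 4*p^2 + 4)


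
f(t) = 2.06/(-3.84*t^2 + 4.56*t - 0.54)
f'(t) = 2.06*(7.68*t - 4.56)/(-3.84*t^2 + 4.56*t - 0.54)^2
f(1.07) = -36.00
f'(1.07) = 2301.59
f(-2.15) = -0.07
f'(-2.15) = -0.05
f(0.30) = 4.27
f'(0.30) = -19.97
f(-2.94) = -0.04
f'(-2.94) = -0.03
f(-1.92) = -0.09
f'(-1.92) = -0.07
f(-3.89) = -0.03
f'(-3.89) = -0.01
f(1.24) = -2.61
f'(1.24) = 16.38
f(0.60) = 2.53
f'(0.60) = 0.15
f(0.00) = -3.81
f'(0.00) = -32.21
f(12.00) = -0.00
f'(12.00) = 0.00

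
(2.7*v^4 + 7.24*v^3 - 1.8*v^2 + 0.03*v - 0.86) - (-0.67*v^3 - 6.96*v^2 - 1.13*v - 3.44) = 2.7*v^4 + 7.91*v^3 + 5.16*v^2 + 1.16*v + 2.58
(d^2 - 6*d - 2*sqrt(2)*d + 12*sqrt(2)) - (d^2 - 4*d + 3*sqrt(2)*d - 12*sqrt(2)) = -5*sqrt(2)*d - 2*d + 24*sqrt(2)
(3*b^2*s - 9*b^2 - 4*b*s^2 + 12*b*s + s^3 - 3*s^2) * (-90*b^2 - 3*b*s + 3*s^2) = -270*b^4*s + 810*b^4 + 351*b^3*s^2 - 1053*b^3*s - 69*b^2*s^3 + 207*b^2*s^2 - 15*b*s^4 + 45*b*s^3 + 3*s^5 - 9*s^4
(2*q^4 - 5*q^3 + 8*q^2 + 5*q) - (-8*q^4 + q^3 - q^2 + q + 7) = 10*q^4 - 6*q^3 + 9*q^2 + 4*q - 7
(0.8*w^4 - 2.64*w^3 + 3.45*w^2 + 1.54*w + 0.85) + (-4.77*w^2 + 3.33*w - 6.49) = 0.8*w^4 - 2.64*w^3 - 1.32*w^2 + 4.87*w - 5.64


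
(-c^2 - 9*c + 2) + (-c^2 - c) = -2*c^2 - 10*c + 2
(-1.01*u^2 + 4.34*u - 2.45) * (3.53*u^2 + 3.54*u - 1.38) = -3.5653*u^4 + 11.7448*u^3 + 8.1089*u^2 - 14.6622*u + 3.381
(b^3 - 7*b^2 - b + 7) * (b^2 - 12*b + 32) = b^5 - 19*b^4 + 115*b^3 - 205*b^2 - 116*b + 224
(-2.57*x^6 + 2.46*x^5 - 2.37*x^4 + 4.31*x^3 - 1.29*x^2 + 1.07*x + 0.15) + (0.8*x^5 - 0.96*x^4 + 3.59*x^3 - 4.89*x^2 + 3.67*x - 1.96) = -2.57*x^6 + 3.26*x^5 - 3.33*x^4 + 7.9*x^3 - 6.18*x^2 + 4.74*x - 1.81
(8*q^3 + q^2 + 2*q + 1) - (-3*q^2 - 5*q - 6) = 8*q^3 + 4*q^2 + 7*q + 7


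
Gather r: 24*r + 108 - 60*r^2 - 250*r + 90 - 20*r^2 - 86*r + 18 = -80*r^2 - 312*r + 216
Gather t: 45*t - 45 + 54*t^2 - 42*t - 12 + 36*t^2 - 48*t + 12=90*t^2 - 45*t - 45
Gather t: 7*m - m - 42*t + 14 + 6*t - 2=6*m - 36*t + 12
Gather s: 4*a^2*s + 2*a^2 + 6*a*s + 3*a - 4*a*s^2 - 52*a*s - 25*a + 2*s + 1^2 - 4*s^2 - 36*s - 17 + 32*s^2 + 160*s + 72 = 2*a^2 - 22*a + s^2*(28 - 4*a) + s*(4*a^2 - 46*a + 126) + 56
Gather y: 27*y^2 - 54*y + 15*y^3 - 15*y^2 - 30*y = 15*y^3 + 12*y^2 - 84*y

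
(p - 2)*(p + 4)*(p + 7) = p^3 + 9*p^2 + 6*p - 56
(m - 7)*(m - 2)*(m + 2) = m^3 - 7*m^2 - 4*m + 28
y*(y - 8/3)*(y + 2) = y^3 - 2*y^2/3 - 16*y/3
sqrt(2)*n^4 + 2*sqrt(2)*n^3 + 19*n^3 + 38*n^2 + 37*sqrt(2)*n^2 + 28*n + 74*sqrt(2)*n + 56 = (n + 2)*(n + 2*sqrt(2))*(n + 7*sqrt(2))*(sqrt(2)*n + 1)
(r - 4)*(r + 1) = r^2 - 3*r - 4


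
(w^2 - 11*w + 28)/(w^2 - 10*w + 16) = (w^2 - 11*w + 28)/(w^2 - 10*w + 16)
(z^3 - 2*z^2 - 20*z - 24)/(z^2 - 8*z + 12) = (z^2 + 4*z + 4)/(z - 2)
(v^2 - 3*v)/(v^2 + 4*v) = (v - 3)/(v + 4)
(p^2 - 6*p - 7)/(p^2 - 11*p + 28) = (p + 1)/(p - 4)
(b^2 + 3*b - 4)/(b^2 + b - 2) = (b + 4)/(b + 2)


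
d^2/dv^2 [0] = 0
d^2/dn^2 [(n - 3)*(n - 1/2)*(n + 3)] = 6*n - 1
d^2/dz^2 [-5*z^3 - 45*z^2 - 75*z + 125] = -30*z - 90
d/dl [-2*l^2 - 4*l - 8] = -4*l - 4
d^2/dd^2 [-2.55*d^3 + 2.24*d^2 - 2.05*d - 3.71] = 4.48 - 15.3*d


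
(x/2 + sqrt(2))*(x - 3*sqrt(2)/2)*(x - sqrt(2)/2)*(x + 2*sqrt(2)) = x^4/2 + sqrt(2)*x^3 - 13*x^2/4 - 5*sqrt(2)*x + 6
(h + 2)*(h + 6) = h^2 + 8*h + 12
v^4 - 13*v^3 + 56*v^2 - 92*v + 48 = (v - 6)*(v - 4)*(v - 2)*(v - 1)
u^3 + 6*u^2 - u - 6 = (u - 1)*(u + 1)*(u + 6)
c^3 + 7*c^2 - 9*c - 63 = (c - 3)*(c + 3)*(c + 7)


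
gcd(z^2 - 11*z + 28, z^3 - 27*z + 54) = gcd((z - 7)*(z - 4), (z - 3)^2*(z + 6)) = 1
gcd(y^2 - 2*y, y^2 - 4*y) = y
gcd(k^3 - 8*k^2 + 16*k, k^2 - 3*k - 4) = k - 4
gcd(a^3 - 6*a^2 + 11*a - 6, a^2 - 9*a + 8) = a - 1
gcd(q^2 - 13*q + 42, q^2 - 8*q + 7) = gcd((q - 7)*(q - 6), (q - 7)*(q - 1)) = q - 7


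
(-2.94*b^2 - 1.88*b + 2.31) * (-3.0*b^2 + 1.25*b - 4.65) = 8.82*b^4 + 1.965*b^3 + 4.391*b^2 + 11.6295*b - 10.7415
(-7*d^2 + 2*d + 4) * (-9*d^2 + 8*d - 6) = 63*d^4 - 74*d^3 + 22*d^2 + 20*d - 24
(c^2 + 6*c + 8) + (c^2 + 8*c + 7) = 2*c^2 + 14*c + 15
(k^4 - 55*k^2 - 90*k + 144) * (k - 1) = k^5 - k^4 - 55*k^3 - 35*k^2 + 234*k - 144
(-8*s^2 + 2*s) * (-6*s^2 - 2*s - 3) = 48*s^4 + 4*s^3 + 20*s^2 - 6*s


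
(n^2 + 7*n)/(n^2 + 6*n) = (n + 7)/(n + 6)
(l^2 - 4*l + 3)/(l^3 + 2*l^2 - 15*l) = (l - 1)/(l*(l + 5))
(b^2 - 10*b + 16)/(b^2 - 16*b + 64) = (b - 2)/(b - 8)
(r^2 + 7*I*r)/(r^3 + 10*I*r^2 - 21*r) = 1/(r + 3*I)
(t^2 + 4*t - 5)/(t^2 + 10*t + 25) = (t - 1)/(t + 5)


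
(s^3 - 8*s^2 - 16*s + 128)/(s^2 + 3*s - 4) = (s^2 - 12*s + 32)/(s - 1)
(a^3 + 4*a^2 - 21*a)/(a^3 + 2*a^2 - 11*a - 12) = a*(a + 7)/(a^2 + 5*a + 4)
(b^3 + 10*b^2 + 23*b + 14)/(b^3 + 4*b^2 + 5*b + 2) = (b + 7)/(b + 1)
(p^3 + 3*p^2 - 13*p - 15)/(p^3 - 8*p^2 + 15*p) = (p^2 + 6*p + 5)/(p*(p - 5))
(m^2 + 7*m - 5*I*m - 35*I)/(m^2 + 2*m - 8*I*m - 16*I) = (m^2 + m*(7 - 5*I) - 35*I)/(m^2 + m*(2 - 8*I) - 16*I)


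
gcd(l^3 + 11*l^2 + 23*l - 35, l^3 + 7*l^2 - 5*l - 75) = l + 5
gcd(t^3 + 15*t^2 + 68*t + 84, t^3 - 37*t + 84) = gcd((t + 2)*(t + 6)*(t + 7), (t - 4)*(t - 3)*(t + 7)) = t + 7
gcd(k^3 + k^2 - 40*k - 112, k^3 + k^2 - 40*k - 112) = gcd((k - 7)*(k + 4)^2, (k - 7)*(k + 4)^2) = k^3 + k^2 - 40*k - 112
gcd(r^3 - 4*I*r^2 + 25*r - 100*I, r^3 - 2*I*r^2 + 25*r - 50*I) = r^2 + 25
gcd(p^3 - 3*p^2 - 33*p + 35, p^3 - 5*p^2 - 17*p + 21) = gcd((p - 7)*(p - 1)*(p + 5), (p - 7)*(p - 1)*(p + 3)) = p^2 - 8*p + 7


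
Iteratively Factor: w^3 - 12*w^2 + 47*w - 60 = (w - 3)*(w^2 - 9*w + 20) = (w - 5)*(w - 3)*(w - 4)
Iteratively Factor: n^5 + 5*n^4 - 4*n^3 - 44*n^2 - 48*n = (n)*(n^4 + 5*n^3 - 4*n^2 - 44*n - 48) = n*(n + 4)*(n^3 + n^2 - 8*n - 12) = n*(n - 3)*(n + 4)*(n^2 + 4*n + 4) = n*(n - 3)*(n + 2)*(n + 4)*(n + 2)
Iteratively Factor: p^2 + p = (p)*(p + 1)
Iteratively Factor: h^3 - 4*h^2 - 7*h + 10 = (h - 1)*(h^2 - 3*h - 10) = (h - 1)*(h + 2)*(h - 5)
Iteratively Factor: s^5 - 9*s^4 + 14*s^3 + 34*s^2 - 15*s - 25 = (s - 5)*(s^4 - 4*s^3 - 6*s^2 + 4*s + 5) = (s - 5)*(s + 1)*(s^3 - 5*s^2 - s + 5) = (s - 5)*(s - 1)*(s + 1)*(s^2 - 4*s - 5) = (s - 5)*(s - 1)*(s + 1)^2*(s - 5)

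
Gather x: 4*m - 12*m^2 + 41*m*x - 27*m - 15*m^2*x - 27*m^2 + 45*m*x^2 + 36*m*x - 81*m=-39*m^2 + 45*m*x^2 - 104*m + x*(-15*m^2 + 77*m)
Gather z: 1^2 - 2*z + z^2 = z^2 - 2*z + 1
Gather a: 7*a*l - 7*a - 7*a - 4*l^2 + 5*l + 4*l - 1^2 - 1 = a*(7*l - 14) - 4*l^2 + 9*l - 2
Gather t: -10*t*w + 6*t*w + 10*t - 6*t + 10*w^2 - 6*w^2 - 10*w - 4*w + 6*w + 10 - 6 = t*(4 - 4*w) + 4*w^2 - 8*w + 4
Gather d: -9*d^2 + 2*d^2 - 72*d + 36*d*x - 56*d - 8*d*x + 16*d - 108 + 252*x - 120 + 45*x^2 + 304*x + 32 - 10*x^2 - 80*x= -7*d^2 + d*(28*x - 112) + 35*x^2 + 476*x - 196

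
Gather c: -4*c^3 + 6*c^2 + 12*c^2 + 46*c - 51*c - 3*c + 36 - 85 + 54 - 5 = -4*c^3 + 18*c^2 - 8*c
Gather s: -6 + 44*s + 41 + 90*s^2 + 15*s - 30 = 90*s^2 + 59*s + 5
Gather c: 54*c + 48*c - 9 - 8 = 102*c - 17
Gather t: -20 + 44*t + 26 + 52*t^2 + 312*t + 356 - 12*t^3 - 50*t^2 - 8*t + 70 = -12*t^3 + 2*t^2 + 348*t + 432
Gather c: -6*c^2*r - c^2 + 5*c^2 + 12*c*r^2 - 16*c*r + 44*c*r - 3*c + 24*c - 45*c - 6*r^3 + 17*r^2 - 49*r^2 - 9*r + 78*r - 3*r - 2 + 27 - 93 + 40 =c^2*(4 - 6*r) + c*(12*r^2 + 28*r - 24) - 6*r^3 - 32*r^2 + 66*r - 28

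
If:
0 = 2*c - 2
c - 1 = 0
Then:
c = 1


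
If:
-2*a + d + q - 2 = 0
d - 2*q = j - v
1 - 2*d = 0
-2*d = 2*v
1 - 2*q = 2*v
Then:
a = -1/4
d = 1/2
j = -2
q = 1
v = -1/2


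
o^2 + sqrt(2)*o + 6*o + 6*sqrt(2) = (o + 6)*(o + sqrt(2))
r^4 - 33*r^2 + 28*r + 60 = (r - 5)*(r - 2)*(r + 1)*(r + 6)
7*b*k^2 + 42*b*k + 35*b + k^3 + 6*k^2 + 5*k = (7*b + k)*(k + 1)*(k + 5)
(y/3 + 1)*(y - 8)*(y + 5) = y^3/3 - 49*y/3 - 40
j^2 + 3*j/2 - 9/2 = (j - 3/2)*(j + 3)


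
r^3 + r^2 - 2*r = r*(r - 1)*(r + 2)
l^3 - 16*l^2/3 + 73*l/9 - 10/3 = (l - 3)*(l - 5/3)*(l - 2/3)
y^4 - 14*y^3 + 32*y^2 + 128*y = y*(y - 8)^2*(y + 2)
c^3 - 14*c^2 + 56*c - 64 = (c - 8)*(c - 4)*(c - 2)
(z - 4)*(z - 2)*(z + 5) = z^3 - z^2 - 22*z + 40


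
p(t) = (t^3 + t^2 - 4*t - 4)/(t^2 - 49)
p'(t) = -2*t*(t^3 + t^2 - 4*t - 4)/(t^2 - 49)^2 + (3*t^2 + 2*t - 4)/(t^2 - 49) = (t^4 - 143*t^2 - 90*t + 196)/(t^4 - 98*t^2 + 2401)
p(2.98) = -0.48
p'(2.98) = -0.78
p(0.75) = 0.12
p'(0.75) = 0.02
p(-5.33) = 5.13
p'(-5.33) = -6.08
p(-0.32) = 0.05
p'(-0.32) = 0.09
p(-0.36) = 0.05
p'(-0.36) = 0.09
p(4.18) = -2.21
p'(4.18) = -2.39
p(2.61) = -0.24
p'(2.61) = -0.54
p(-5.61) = 7.23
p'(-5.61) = -9.14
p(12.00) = 19.16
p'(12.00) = -0.08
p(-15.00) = -17.58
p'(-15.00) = 0.65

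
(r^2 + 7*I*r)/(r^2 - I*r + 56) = r/(r - 8*I)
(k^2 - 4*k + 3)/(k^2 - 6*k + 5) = (k - 3)/(k - 5)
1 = 1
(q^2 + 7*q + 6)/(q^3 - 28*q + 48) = (q + 1)/(q^2 - 6*q + 8)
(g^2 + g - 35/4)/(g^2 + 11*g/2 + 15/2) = (4*g^2 + 4*g - 35)/(2*(2*g^2 + 11*g + 15))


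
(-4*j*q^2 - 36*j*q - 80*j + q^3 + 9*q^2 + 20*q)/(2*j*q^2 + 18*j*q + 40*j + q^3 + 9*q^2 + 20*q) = (-4*j + q)/(2*j + q)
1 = 1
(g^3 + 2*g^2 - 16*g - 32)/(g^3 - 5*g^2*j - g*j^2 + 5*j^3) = (g^3 + 2*g^2 - 16*g - 32)/(g^3 - 5*g^2*j - g*j^2 + 5*j^3)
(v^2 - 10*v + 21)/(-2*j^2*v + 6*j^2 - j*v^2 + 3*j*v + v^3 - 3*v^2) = (v - 7)/(-2*j^2 - j*v + v^2)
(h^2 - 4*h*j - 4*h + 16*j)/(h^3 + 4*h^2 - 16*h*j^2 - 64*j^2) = (h - 4)/(h^2 + 4*h*j + 4*h + 16*j)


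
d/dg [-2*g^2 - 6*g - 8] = -4*g - 6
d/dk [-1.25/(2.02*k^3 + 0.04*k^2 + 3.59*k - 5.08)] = (7.575*k^2 + 0.1*k + 4.4875)/(2.02*k^3 + 0.04*k^2 + 3.59*k - 5.08)^2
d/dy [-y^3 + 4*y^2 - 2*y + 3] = -3*y^2 + 8*y - 2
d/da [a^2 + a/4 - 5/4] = 2*a + 1/4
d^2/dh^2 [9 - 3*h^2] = -6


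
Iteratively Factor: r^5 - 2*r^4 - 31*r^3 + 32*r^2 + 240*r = (r + 3)*(r^4 - 5*r^3 - 16*r^2 + 80*r) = (r + 3)*(r + 4)*(r^3 - 9*r^2 + 20*r) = r*(r + 3)*(r + 4)*(r^2 - 9*r + 20) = r*(r - 4)*(r + 3)*(r + 4)*(r - 5)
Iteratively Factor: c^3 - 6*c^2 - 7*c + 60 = (c - 4)*(c^2 - 2*c - 15) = (c - 4)*(c + 3)*(c - 5)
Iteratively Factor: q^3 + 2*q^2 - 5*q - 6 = (q + 3)*(q^2 - q - 2) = (q - 2)*(q + 3)*(q + 1)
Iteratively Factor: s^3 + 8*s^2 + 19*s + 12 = (s + 1)*(s^2 + 7*s + 12) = (s + 1)*(s + 3)*(s + 4)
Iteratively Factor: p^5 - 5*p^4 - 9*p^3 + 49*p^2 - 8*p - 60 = (p - 5)*(p^4 - 9*p^2 + 4*p + 12) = (p - 5)*(p + 1)*(p^3 - p^2 - 8*p + 12) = (p - 5)*(p - 2)*(p + 1)*(p^2 + p - 6) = (p - 5)*(p - 2)*(p + 1)*(p + 3)*(p - 2)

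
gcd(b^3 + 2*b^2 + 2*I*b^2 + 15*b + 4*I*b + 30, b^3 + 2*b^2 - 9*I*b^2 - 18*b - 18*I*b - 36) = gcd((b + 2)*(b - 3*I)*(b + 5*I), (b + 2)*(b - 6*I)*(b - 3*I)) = b^2 + b*(2 - 3*I) - 6*I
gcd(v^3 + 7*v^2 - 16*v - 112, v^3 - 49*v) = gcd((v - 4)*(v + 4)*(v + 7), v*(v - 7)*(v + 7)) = v + 7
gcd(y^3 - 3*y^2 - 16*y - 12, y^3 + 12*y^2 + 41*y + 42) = y + 2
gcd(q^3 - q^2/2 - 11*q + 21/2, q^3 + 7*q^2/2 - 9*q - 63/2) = q^2 + q/2 - 21/2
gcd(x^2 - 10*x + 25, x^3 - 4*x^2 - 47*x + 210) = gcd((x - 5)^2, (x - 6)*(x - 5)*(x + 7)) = x - 5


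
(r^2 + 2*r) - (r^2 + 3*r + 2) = -r - 2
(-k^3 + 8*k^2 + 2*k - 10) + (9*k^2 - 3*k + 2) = -k^3 + 17*k^2 - k - 8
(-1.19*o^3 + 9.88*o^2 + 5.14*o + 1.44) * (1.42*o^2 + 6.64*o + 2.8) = -1.6898*o^5 + 6.128*o^4 + 69.57*o^3 + 63.8384*o^2 + 23.9536*o + 4.032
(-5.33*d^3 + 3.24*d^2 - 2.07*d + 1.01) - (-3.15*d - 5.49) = -5.33*d^3 + 3.24*d^2 + 1.08*d + 6.5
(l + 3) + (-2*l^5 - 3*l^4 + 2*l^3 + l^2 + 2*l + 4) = -2*l^5 - 3*l^4 + 2*l^3 + l^2 + 3*l + 7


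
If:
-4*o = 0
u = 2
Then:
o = 0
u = 2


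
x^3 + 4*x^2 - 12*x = x*(x - 2)*(x + 6)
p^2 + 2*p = p*(p + 2)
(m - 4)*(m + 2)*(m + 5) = m^3 + 3*m^2 - 18*m - 40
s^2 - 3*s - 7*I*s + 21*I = (s - 3)*(s - 7*I)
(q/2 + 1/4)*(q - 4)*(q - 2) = q^3/2 - 11*q^2/4 + 5*q/2 + 2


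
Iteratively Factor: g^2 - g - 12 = (g - 4)*(g + 3)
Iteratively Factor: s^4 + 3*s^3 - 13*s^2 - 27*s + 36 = (s + 4)*(s^3 - s^2 - 9*s + 9) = (s - 3)*(s + 4)*(s^2 + 2*s - 3) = (s - 3)*(s + 3)*(s + 4)*(s - 1)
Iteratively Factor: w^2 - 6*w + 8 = (w - 2)*(w - 4)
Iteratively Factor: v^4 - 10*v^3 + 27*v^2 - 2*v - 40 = (v + 1)*(v^3 - 11*v^2 + 38*v - 40) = (v - 2)*(v + 1)*(v^2 - 9*v + 20) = (v - 4)*(v - 2)*(v + 1)*(v - 5)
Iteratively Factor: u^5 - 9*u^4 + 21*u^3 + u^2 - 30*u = (u - 3)*(u^4 - 6*u^3 + 3*u^2 + 10*u) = (u - 3)*(u + 1)*(u^3 - 7*u^2 + 10*u) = (u - 3)*(u - 2)*(u + 1)*(u^2 - 5*u) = u*(u - 3)*(u - 2)*(u + 1)*(u - 5)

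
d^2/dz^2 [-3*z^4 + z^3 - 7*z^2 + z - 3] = -36*z^2 + 6*z - 14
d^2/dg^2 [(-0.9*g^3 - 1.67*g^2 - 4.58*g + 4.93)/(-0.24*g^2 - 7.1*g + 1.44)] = (5.55111512312578e-17*g^5 + 86.1963359999999*g^3 - 53.450496*g^2 - 29.709792*g - 399.872552)/(0.013824*g^6 + 1.22688*g^5 + 36.046368*g^4 + 343.18844*g^3 - 216.278208*g^2 + 44.16768*g - 2.985984)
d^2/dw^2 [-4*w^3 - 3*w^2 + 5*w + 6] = -24*w - 6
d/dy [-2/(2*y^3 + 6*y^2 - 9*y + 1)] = 6*(2*y^2 + 4*y - 3)/(2*y^3 + 6*y^2 - 9*y + 1)^2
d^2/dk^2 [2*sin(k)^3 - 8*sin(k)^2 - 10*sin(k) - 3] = -18*sin(k)^3 + 32*sin(k)^2 + 22*sin(k) - 16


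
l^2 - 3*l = l*(l - 3)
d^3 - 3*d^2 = d^2*(d - 3)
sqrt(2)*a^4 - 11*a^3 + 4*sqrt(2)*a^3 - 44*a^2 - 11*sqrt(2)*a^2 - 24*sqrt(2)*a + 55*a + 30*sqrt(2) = (a - 1)*(a + 5)*(a - 6*sqrt(2))*(sqrt(2)*a + 1)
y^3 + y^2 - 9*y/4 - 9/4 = (y - 3/2)*(y + 1)*(y + 3/2)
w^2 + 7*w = w*(w + 7)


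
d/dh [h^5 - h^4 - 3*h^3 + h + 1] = 5*h^4 - 4*h^3 - 9*h^2 + 1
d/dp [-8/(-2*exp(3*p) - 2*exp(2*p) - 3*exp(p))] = 8*(-6*exp(2*p) - 4*exp(p) - 3)*exp(-p)/(2*exp(2*p) + 2*exp(p) + 3)^2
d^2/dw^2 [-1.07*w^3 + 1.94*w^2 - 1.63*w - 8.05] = 3.88 - 6.42*w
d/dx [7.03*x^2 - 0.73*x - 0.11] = 14.06*x - 0.73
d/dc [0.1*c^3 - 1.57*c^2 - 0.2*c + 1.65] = 0.3*c^2 - 3.14*c - 0.2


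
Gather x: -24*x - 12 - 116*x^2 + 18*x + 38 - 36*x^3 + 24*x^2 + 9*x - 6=-36*x^3 - 92*x^2 + 3*x + 20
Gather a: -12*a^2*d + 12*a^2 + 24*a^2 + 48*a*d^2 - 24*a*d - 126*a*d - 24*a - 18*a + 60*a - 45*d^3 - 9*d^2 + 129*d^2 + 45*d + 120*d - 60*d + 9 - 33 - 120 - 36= a^2*(36 - 12*d) + a*(48*d^2 - 150*d + 18) - 45*d^3 + 120*d^2 + 105*d - 180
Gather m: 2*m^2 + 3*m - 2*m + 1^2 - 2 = 2*m^2 + m - 1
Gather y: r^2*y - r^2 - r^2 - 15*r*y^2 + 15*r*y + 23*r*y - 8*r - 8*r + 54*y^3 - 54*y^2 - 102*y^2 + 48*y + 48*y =-2*r^2 - 16*r + 54*y^3 + y^2*(-15*r - 156) + y*(r^2 + 38*r + 96)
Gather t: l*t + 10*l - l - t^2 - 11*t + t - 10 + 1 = 9*l - t^2 + t*(l - 10) - 9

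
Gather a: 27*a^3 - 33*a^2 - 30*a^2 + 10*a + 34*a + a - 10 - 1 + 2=27*a^3 - 63*a^2 + 45*a - 9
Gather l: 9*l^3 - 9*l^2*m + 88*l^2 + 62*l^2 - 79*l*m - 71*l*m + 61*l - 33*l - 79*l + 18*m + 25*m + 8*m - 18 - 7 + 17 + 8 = 9*l^3 + l^2*(150 - 9*m) + l*(-150*m - 51) + 51*m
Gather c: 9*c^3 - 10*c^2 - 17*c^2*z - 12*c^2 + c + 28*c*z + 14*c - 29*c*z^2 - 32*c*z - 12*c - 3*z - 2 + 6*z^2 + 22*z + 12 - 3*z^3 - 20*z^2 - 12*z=9*c^3 + c^2*(-17*z - 22) + c*(-29*z^2 - 4*z + 3) - 3*z^3 - 14*z^2 + 7*z + 10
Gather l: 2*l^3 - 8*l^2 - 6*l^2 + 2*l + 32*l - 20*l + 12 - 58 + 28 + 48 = 2*l^3 - 14*l^2 + 14*l + 30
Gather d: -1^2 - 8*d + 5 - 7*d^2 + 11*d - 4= -7*d^2 + 3*d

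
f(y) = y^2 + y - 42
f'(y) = 2*y + 1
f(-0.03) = -42.03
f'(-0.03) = 0.94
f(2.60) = -32.64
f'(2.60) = 6.20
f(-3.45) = -33.55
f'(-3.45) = -5.90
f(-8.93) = 28.81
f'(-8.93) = -16.86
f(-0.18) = -42.15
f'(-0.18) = 0.64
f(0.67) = -40.88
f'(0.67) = 2.34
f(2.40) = -33.84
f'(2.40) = 5.80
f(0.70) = -40.81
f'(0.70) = 2.40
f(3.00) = -30.00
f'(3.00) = 7.00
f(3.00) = -30.00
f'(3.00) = 7.00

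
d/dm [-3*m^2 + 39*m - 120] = 39 - 6*m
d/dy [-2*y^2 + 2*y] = 2 - 4*y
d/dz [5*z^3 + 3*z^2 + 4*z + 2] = 15*z^2 + 6*z + 4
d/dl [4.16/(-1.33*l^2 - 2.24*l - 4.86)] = (11.0656*l + 9.3184)/(1.33*l^2 + 2.24*l + 4.86)^2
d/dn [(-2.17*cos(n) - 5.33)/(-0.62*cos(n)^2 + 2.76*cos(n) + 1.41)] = (1.3454*cos(n)^2 + 6.6092*cos(n) - 11.6511)*sin(n)/(0.3844*cos(n)^4 - 3.4224*cos(n)^3 + 5.8692*cos(n)^2 + 7.7832*cos(n) + 1.9881)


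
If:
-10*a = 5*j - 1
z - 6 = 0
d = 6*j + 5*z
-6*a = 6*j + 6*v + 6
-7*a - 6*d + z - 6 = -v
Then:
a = 157/55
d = -168/55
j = -303/55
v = 91/55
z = 6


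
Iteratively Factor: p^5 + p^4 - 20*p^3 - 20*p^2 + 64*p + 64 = (p + 4)*(p^4 - 3*p^3 - 8*p^2 + 12*p + 16) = (p - 2)*(p + 4)*(p^3 - p^2 - 10*p - 8) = (p - 4)*(p - 2)*(p + 4)*(p^2 + 3*p + 2) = (p - 4)*(p - 2)*(p + 2)*(p + 4)*(p + 1)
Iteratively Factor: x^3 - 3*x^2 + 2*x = (x - 1)*(x^2 - 2*x) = (x - 2)*(x - 1)*(x)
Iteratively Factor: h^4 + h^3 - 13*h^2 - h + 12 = (h - 1)*(h^3 + 2*h^2 - 11*h - 12) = (h - 1)*(h + 1)*(h^2 + h - 12) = (h - 1)*(h + 1)*(h + 4)*(h - 3)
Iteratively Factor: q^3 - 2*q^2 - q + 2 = (q - 2)*(q^2 - 1) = (q - 2)*(q - 1)*(q + 1)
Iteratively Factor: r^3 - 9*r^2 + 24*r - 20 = (r - 2)*(r^2 - 7*r + 10) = (r - 5)*(r - 2)*(r - 2)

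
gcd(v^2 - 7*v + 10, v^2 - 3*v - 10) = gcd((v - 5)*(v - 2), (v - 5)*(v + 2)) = v - 5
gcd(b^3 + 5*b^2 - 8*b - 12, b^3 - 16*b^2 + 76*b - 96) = b - 2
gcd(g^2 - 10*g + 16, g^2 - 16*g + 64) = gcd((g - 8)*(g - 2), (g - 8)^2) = g - 8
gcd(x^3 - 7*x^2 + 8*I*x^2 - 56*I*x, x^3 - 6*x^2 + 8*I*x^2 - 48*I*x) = x^2 + 8*I*x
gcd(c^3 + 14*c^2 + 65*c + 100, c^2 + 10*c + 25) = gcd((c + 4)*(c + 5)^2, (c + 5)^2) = c^2 + 10*c + 25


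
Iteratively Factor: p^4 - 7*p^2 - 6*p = (p + 1)*(p^3 - p^2 - 6*p) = (p + 1)*(p + 2)*(p^2 - 3*p) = p*(p + 1)*(p + 2)*(p - 3)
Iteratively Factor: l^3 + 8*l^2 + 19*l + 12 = (l + 4)*(l^2 + 4*l + 3) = (l + 3)*(l + 4)*(l + 1)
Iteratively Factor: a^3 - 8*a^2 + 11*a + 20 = (a + 1)*(a^2 - 9*a + 20) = (a - 4)*(a + 1)*(a - 5)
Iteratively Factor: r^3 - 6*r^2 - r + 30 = (r - 3)*(r^2 - 3*r - 10) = (r - 5)*(r - 3)*(r + 2)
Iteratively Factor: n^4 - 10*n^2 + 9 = (n + 3)*(n^3 - 3*n^2 - n + 3) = (n - 1)*(n + 3)*(n^2 - 2*n - 3) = (n - 3)*(n - 1)*(n + 3)*(n + 1)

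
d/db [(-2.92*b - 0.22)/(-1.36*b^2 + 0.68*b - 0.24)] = (-3.9712*b^2 - 0.5984*b + 0.8504)/(1.8496*b^4 - 1.8496*b^3 + 1.1152*b^2 - 0.3264*b + 0.0576)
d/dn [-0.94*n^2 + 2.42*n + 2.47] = 2.42 - 1.88*n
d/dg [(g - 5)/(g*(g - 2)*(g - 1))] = 2*(-g^3 + 9*g^2 - 15*g + 5)/(g^2*(g^4 - 6*g^3 + 13*g^2 - 12*g + 4))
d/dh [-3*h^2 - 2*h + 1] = -6*h - 2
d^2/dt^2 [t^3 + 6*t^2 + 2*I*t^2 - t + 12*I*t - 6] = 6*t + 12 + 4*I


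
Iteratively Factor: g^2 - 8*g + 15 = (g - 5)*(g - 3)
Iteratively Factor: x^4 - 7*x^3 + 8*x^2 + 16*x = (x - 4)*(x^3 - 3*x^2 - 4*x) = x*(x - 4)*(x^2 - 3*x - 4) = x*(x - 4)*(x + 1)*(x - 4)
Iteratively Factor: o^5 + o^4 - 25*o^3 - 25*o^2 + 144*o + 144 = (o + 4)*(o^4 - 3*o^3 - 13*o^2 + 27*o + 36) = (o - 4)*(o + 4)*(o^3 + o^2 - 9*o - 9) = (o - 4)*(o - 3)*(o + 4)*(o^2 + 4*o + 3) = (o - 4)*(o - 3)*(o + 3)*(o + 4)*(o + 1)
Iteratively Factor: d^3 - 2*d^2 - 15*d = (d + 3)*(d^2 - 5*d) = d*(d + 3)*(d - 5)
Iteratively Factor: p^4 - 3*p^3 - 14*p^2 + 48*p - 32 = (p - 4)*(p^3 + p^2 - 10*p + 8) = (p - 4)*(p - 1)*(p^2 + 2*p - 8) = (p - 4)*(p - 1)*(p + 4)*(p - 2)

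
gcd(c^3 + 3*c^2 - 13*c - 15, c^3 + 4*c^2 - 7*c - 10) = c^2 + 6*c + 5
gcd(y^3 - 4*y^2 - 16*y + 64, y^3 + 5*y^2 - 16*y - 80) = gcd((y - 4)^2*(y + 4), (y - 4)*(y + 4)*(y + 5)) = y^2 - 16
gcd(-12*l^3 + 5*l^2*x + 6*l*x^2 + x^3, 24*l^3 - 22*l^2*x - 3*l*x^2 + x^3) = -4*l^2 + 3*l*x + x^2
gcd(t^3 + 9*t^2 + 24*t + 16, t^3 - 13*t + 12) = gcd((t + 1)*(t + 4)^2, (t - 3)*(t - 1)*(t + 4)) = t + 4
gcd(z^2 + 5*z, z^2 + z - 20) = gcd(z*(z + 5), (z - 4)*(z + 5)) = z + 5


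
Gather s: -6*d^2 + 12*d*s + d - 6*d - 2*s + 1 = -6*d^2 - 5*d + s*(12*d - 2) + 1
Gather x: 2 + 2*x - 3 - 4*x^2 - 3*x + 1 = -4*x^2 - x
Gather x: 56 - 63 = -7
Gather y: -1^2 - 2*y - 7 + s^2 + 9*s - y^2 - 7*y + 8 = s^2 + 9*s - y^2 - 9*y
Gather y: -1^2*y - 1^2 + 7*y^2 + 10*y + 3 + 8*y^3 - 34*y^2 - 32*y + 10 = 8*y^3 - 27*y^2 - 23*y + 12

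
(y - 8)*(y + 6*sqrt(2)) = y^2 - 8*y + 6*sqrt(2)*y - 48*sqrt(2)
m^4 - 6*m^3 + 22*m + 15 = (m - 5)*(m - 3)*(m + 1)^2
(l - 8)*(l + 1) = l^2 - 7*l - 8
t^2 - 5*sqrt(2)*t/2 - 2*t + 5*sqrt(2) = (t - 2)*(t - 5*sqrt(2)/2)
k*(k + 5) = k^2 + 5*k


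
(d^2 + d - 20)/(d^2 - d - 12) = (d + 5)/(d + 3)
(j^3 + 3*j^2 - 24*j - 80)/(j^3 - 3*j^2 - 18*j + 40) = (j + 4)/(j - 2)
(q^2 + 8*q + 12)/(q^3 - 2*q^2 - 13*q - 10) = (q + 6)/(q^2 - 4*q - 5)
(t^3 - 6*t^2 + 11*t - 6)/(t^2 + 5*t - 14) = (t^2 - 4*t + 3)/(t + 7)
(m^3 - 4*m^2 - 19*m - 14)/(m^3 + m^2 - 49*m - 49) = (m + 2)/(m + 7)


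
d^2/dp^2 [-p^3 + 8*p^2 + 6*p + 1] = 16 - 6*p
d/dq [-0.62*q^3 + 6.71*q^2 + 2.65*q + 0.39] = -1.86*q^2 + 13.42*q + 2.65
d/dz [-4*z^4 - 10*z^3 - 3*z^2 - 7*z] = -16*z^3 - 30*z^2 - 6*z - 7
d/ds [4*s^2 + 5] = 8*s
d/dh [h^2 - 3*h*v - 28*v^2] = 2*h - 3*v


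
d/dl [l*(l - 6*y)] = 2*l - 6*y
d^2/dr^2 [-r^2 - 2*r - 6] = -2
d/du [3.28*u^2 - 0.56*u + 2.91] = 6.56*u - 0.56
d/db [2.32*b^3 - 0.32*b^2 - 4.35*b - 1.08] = 6.96*b^2 - 0.64*b - 4.35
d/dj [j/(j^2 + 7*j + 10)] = (10 - j^2)/(j^4 + 14*j^3 + 69*j^2 + 140*j + 100)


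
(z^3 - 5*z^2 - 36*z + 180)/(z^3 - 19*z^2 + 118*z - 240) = (z + 6)/(z - 8)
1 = 1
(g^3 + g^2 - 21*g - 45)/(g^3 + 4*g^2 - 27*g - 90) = (g + 3)/(g + 6)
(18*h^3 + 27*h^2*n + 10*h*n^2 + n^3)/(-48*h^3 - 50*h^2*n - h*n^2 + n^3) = (-3*h - n)/(8*h - n)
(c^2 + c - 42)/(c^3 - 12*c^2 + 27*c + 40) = (c^2 + c - 42)/(c^3 - 12*c^2 + 27*c + 40)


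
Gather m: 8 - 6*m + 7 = 15 - 6*m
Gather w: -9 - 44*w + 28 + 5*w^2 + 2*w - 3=5*w^2 - 42*w + 16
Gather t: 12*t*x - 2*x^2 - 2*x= 12*t*x - 2*x^2 - 2*x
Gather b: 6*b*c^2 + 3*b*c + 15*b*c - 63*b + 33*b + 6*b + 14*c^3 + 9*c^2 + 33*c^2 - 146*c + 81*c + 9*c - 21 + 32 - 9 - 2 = b*(6*c^2 + 18*c - 24) + 14*c^3 + 42*c^2 - 56*c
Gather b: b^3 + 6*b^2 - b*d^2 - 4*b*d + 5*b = b^3 + 6*b^2 + b*(-d^2 - 4*d + 5)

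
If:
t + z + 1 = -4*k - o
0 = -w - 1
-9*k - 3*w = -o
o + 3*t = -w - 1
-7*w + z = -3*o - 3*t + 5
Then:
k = 3/8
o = 3/8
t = -1/8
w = -1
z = -11/4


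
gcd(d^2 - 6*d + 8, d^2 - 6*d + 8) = d^2 - 6*d + 8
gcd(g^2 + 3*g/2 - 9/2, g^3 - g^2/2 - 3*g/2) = g - 3/2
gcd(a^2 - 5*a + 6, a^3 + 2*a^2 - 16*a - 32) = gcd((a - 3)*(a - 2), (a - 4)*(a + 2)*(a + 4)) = 1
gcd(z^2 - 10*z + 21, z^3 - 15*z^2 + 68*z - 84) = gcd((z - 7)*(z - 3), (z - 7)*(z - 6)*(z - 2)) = z - 7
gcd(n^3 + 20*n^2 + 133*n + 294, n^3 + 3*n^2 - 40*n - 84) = n + 7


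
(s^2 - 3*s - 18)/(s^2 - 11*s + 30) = (s + 3)/(s - 5)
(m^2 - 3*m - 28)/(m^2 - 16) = (m - 7)/(m - 4)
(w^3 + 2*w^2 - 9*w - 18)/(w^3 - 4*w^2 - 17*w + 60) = (w^2 + 5*w + 6)/(w^2 - w - 20)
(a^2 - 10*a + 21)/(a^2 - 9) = (a - 7)/(a + 3)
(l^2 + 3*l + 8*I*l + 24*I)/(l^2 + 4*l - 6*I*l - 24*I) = (l^2 + l*(3 + 8*I) + 24*I)/(l^2 + l*(4 - 6*I) - 24*I)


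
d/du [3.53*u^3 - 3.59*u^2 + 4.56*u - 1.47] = 10.59*u^2 - 7.18*u + 4.56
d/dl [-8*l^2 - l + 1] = -16*l - 1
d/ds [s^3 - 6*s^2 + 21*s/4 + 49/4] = 3*s^2 - 12*s + 21/4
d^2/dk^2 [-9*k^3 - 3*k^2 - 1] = -54*k - 6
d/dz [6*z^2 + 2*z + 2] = 12*z + 2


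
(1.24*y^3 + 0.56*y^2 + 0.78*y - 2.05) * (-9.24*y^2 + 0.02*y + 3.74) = -11.4576*y^5 - 5.1496*y^4 - 2.5584*y^3 + 21.052*y^2 + 2.8762*y - 7.667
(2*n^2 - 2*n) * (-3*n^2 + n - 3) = -6*n^4 + 8*n^3 - 8*n^2 + 6*n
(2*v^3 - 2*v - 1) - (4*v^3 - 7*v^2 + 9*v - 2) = -2*v^3 + 7*v^2 - 11*v + 1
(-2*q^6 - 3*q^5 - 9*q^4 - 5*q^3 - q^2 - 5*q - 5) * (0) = 0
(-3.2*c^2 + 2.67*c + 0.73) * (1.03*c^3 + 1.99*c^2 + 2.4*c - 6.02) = -3.296*c^5 - 3.6179*c^4 - 1.6148*c^3 + 27.1247*c^2 - 14.3214*c - 4.3946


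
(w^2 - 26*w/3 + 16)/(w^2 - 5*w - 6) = (w - 8/3)/(w + 1)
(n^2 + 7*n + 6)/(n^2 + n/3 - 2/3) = 3*(n + 6)/(3*n - 2)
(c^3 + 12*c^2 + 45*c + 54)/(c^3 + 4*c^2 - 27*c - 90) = (c + 3)/(c - 5)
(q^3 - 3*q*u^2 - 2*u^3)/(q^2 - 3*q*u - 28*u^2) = (-q^3 + 3*q*u^2 + 2*u^3)/(-q^2 + 3*q*u + 28*u^2)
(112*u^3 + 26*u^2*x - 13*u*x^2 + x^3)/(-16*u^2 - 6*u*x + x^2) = -7*u + x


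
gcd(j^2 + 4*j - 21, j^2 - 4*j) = 1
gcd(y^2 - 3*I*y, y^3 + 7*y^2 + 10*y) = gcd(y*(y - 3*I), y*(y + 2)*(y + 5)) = y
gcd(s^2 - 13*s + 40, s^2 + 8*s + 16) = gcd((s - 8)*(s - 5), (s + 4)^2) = 1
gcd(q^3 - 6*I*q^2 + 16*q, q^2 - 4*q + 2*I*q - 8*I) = q + 2*I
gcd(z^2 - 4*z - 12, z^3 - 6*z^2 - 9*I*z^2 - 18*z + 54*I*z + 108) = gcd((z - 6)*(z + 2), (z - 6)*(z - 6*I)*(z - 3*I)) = z - 6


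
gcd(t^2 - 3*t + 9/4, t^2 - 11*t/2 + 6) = t - 3/2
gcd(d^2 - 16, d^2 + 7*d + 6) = 1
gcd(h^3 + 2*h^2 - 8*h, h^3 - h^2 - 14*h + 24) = h^2 + 2*h - 8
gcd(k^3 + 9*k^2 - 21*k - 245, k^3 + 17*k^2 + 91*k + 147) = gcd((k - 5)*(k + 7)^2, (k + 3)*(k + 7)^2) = k^2 + 14*k + 49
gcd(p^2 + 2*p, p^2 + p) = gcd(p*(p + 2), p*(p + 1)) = p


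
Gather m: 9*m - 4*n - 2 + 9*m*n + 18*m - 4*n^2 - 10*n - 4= m*(9*n + 27) - 4*n^2 - 14*n - 6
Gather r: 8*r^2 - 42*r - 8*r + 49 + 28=8*r^2 - 50*r + 77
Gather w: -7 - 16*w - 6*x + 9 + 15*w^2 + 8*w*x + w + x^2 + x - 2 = 15*w^2 + w*(8*x - 15) + x^2 - 5*x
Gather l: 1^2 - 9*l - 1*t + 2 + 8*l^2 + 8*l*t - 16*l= 8*l^2 + l*(8*t - 25) - t + 3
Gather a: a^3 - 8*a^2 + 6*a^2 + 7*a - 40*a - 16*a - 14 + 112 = a^3 - 2*a^2 - 49*a + 98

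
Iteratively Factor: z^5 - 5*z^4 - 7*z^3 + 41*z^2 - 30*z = (z)*(z^4 - 5*z^3 - 7*z^2 + 41*z - 30) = z*(z - 2)*(z^3 - 3*z^2 - 13*z + 15) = z*(z - 2)*(z + 3)*(z^2 - 6*z + 5) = z*(z - 2)*(z - 1)*(z + 3)*(z - 5)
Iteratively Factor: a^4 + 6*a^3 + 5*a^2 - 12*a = (a + 3)*(a^3 + 3*a^2 - 4*a) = a*(a + 3)*(a^2 + 3*a - 4) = a*(a + 3)*(a + 4)*(a - 1)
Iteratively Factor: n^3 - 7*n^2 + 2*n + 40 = (n + 2)*(n^2 - 9*n + 20) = (n - 4)*(n + 2)*(n - 5)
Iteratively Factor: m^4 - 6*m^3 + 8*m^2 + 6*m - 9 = (m - 1)*(m^3 - 5*m^2 + 3*m + 9) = (m - 3)*(m - 1)*(m^2 - 2*m - 3) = (m - 3)^2*(m - 1)*(m + 1)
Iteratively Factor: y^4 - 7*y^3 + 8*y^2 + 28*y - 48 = (y - 3)*(y^3 - 4*y^2 - 4*y + 16) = (y - 4)*(y - 3)*(y^2 - 4) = (y - 4)*(y - 3)*(y - 2)*(y + 2)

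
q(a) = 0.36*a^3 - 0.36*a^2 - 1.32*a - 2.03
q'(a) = 1.08*a^2 - 0.72*a - 1.32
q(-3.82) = -22.31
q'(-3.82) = 17.19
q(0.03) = -2.07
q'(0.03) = -1.34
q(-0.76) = -1.39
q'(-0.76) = -0.15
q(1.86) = -3.41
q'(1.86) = 1.08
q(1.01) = -3.36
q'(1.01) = -0.95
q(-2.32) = -5.40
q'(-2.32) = 6.16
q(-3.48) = -16.97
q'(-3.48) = 14.26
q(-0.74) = -1.40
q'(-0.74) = -0.20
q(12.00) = 552.37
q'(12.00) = 145.56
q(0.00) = -2.03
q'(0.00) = -1.32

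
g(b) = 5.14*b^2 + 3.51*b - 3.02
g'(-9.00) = -89.01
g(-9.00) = 381.73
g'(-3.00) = -27.33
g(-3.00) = 32.71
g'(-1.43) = -11.19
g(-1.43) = 2.47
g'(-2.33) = -20.44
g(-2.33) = 16.71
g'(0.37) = 7.31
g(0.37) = -1.02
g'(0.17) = 5.26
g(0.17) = -2.27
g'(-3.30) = -30.41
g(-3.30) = 41.37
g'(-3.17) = -29.08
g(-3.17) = 37.50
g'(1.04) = 14.20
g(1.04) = 6.19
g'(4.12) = 45.86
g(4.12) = 98.69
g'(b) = 10.28*b + 3.51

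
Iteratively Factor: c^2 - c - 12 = (c + 3)*(c - 4)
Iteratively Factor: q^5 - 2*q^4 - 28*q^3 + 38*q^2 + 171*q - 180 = (q - 1)*(q^4 - q^3 - 29*q^2 + 9*q + 180) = (q - 1)*(q + 3)*(q^3 - 4*q^2 - 17*q + 60) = (q - 5)*(q - 1)*(q + 3)*(q^2 + q - 12) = (q - 5)*(q - 3)*(q - 1)*(q + 3)*(q + 4)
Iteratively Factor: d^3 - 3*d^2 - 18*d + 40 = (d + 4)*(d^2 - 7*d + 10) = (d - 5)*(d + 4)*(d - 2)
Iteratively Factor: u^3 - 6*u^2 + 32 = (u + 2)*(u^2 - 8*u + 16) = (u - 4)*(u + 2)*(u - 4)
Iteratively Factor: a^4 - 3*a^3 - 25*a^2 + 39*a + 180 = (a + 3)*(a^3 - 6*a^2 - 7*a + 60) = (a - 4)*(a + 3)*(a^2 - 2*a - 15) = (a - 4)*(a + 3)^2*(a - 5)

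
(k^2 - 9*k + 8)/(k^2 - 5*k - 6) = (-k^2 + 9*k - 8)/(-k^2 + 5*k + 6)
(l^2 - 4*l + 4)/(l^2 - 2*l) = (l - 2)/l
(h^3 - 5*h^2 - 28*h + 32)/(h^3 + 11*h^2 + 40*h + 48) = (h^2 - 9*h + 8)/(h^2 + 7*h + 12)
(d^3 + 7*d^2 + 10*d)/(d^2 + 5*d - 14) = d*(d^2 + 7*d + 10)/(d^2 + 5*d - 14)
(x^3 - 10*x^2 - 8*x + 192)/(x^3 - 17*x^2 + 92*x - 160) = (x^2 - 2*x - 24)/(x^2 - 9*x + 20)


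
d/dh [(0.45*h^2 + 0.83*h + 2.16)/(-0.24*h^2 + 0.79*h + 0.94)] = (0.5547*h^2 + 1.8828*h - 0.9262)/(0.0576*h^4 - 0.3792*h^3 + 0.1729*h^2 + 1.4852*h + 0.8836)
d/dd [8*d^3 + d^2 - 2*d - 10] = 24*d^2 + 2*d - 2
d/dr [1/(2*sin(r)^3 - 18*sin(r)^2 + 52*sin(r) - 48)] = (-3*sin(r)^2 + 18*sin(r) - 26)*cos(r)/(2*(sin(r)^3 - 9*sin(r)^2 + 26*sin(r) - 24)^2)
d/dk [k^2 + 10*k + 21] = 2*k + 10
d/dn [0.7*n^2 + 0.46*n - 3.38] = 1.4*n + 0.46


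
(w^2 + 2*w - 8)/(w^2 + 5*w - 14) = (w + 4)/(w + 7)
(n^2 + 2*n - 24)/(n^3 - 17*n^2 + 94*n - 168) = (n + 6)/(n^2 - 13*n + 42)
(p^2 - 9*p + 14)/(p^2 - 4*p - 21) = (p - 2)/(p + 3)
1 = 1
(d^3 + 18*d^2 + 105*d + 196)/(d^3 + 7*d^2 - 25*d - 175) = (d^2 + 11*d + 28)/(d^2 - 25)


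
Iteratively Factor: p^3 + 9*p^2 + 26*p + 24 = (p + 3)*(p^2 + 6*p + 8) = (p + 2)*(p + 3)*(p + 4)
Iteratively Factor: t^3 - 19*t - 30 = (t - 5)*(t^2 + 5*t + 6) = (t - 5)*(t + 2)*(t + 3)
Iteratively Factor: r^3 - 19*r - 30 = (r + 3)*(r^2 - 3*r - 10) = (r + 2)*(r + 3)*(r - 5)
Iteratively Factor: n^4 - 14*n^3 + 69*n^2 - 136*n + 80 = (n - 5)*(n^3 - 9*n^2 + 24*n - 16) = (n - 5)*(n - 4)*(n^2 - 5*n + 4) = (n - 5)*(n - 4)*(n - 1)*(n - 4)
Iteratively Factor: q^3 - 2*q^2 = (q)*(q^2 - 2*q) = q^2*(q - 2)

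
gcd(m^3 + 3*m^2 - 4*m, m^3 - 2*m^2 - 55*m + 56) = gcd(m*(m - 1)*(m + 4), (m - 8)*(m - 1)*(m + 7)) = m - 1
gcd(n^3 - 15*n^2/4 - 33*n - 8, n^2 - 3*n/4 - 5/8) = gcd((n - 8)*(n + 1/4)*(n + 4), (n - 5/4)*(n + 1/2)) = 1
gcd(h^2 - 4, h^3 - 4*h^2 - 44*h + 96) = h - 2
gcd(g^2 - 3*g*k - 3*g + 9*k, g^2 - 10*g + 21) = g - 3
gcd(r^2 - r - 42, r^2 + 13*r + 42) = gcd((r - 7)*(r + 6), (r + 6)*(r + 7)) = r + 6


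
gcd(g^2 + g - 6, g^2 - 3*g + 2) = g - 2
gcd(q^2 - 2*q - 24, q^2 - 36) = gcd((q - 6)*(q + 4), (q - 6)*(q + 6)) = q - 6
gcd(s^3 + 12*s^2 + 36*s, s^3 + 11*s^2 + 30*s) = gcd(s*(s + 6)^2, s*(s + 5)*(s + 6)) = s^2 + 6*s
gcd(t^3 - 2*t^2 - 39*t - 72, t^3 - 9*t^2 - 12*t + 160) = t - 8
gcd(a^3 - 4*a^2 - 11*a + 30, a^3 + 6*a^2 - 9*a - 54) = a + 3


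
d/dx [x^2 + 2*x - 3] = 2*x + 2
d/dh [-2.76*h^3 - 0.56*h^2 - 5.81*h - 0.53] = -8.28*h^2 - 1.12*h - 5.81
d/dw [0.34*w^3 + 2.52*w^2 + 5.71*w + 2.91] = 1.02*w^2 + 5.04*w + 5.71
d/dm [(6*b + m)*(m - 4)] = 6*b + 2*m - 4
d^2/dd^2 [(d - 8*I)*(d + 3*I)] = 2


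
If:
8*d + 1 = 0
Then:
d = -1/8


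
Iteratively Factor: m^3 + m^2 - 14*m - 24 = (m - 4)*(m^2 + 5*m + 6) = (m - 4)*(m + 3)*(m + 2)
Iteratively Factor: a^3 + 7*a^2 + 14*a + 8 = (a + 1)*(a^2 + 6*a + 8) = (a + 1)*(a + 2)*(a + 4)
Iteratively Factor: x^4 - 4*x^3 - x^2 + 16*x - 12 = (x - 1)*(x^3 - 3*x^2 - 4*x + 12) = (x - 1)*(x + 2)*(x^2 - 5*x + 6) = (x - 2)*(x - 1)*(x + 2)*(x - 3)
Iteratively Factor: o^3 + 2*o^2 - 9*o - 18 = (o + 3)*(o^2 - o - 6) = (o - 3)*(o + 3)*(o + 2)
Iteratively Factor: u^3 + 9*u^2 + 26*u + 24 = (u + 3)*(u^2 + 6*u + 8) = (u + 3)*(u + 4)*(u + 2)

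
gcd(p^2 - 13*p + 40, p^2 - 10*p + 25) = p - 5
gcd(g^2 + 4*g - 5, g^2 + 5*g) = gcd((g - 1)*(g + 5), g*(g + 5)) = g + 5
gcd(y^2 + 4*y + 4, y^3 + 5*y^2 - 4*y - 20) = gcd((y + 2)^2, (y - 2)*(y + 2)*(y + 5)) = y + 2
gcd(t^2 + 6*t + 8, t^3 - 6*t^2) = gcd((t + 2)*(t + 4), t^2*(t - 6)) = 1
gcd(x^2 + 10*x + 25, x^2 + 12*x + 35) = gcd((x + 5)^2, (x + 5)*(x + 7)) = x + 5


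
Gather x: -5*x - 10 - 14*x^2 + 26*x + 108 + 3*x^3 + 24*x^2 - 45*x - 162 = 3*x^3 + 10*x^2 - 24*x - 64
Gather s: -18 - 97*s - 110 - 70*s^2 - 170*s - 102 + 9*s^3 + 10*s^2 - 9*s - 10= 9*s^3 - 60*s^2 - 276*s - 240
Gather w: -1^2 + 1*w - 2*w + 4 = 3 - w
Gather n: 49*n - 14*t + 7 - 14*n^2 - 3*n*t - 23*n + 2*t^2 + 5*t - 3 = -14*n^2 + n*(26 - 3*t) + 2*t^2 - 9*t + 4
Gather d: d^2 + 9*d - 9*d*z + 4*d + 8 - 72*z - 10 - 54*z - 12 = d^2 + d*(13 - 9*z) - 126*z - 14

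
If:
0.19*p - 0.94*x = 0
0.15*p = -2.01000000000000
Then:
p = -13.40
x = -2.71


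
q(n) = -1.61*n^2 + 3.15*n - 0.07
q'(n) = 3.15 - 3.22*n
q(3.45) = -8.37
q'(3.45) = -7.96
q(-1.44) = -7.94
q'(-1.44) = 7.79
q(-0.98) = -4.70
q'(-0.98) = 6.31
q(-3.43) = -29.82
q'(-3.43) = 14.19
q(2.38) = -1.69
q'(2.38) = -4.51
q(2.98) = -4.98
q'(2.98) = -6.45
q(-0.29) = -1.12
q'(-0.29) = 4.08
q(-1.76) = -10.60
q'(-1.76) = 8.82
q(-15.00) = -409.57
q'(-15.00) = 51.45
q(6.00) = -39.13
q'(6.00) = -16.17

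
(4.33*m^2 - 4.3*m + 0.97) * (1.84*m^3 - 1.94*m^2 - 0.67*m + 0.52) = 7.9672*m^5 - 16.3122*m^4 + 7.2257*m^3 + 3.2508*m^2 - 2.8859*m + 0.5044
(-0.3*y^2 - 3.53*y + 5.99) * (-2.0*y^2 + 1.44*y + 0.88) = 0.6*y^4 + 6.628*y^3 - 17.3272*y^2 + 5.5192*y + 5.2712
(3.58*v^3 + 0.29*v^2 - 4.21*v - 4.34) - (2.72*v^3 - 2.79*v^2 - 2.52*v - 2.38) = 0.86*v^3 + 3.08*v^2 - 1.69*v - 1.96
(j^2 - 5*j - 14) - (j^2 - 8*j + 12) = 3*j - 26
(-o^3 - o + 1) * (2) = -2*o^3 - 2*o + 2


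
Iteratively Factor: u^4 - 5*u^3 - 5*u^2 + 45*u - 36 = (u - 3)*(u^3 - 2*u^2 - 11*u + 12) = (u - 4)*(u - 3)*(u^2 + 2*u - 3) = (u - 4)*(u - 3)*(u - 1)*(u + 3)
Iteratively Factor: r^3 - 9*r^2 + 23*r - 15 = (r - 3)*(r^2 - 6*r + 5) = (r - 3)*(r - 1)*(r - 5)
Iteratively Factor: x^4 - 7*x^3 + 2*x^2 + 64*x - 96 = (x + 3)*(x^3 - 10*x^2 + 32*x - 32) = (x - 4)*(x + 3)*(x^2 - 6*x + 8) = (x - 4)^2*(x + 3)*(x - 2)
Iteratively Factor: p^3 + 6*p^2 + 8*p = (p + 2)*(p^2 + 4*p) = p*(p + 2)*(p + 4)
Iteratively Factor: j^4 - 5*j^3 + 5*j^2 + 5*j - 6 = (j - 3)*(j^3 - 2*j^2 - j + 2) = (j - 3)*(j + 1)*(j^2 - 3*j + 2) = (j - 3)*(j - 2)*(j + 1)*(j - 1)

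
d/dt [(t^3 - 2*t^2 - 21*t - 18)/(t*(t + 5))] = (t^4 + 10*t^3 + 11*t^2 + 36*t + 90)/(t^2*(t^2 + 10*t + 25))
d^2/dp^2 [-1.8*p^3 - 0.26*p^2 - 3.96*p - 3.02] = -10.8*p - 0.52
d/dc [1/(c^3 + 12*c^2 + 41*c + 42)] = (-3*c^2 - 24*c - 41)/(c^3 + 12*c^2 + 41*c + 42)^2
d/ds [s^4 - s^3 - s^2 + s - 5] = 4*s^3 - 3*s^2 - 2*s + 1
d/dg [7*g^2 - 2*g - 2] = 14*g - 2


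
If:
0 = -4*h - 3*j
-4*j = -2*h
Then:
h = 0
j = 0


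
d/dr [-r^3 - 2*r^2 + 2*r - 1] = -3*r^2 - 4*r + 2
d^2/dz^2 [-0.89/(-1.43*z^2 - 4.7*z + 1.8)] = (-3.639922*z^2 - 11.96338*z + 0.89*(2.86*z + 4.7)*(5.72*z + 9.4) + 4.58172)/(1.43*z^2 + 4.7*z - 1.8)^3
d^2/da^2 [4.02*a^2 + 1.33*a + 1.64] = 8.04000000000000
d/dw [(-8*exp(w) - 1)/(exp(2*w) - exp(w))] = (8*exp(2*w) + 2*exp(w) - 1)*exp(-w)/(exp(2*w) - 2*exp(w) + 1)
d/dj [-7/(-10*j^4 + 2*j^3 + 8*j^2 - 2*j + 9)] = 14*(-20*j^3 + 3*j^2 + 8*j - 1)/(-10*j^4 + 2*j^3 + 8*j^2 - 2*j + 9)^2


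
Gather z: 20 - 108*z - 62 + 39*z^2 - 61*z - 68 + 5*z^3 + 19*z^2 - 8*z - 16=5*z^3 + 58*z^2 - 177*z - 126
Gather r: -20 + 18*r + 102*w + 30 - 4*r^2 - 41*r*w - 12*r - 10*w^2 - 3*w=-4*r^2 + r*(6 - 41*w) - 10*w^2 + 99*w + 10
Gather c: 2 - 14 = -12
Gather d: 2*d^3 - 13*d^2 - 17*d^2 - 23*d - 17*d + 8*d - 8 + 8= 2*d^3 - 30*d^2 - 32*d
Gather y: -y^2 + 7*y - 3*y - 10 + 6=-y^2 + 4*y - 4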